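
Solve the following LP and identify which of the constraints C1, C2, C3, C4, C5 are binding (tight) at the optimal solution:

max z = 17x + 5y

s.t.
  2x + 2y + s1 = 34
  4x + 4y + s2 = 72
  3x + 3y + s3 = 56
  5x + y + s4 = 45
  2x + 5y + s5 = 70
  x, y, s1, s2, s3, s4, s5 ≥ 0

At x = 7, y = 10, compute slack b - a·x for each constraint:
  C1: 34 − 34 = 0  (binding)
  C2: 72 − 68 = 4  (slack)
  C3: 56 − 51 = 5  (slack)
  C4: 45 − 45 = 0  (binding)
  C5: 70 − 64 = 6  (slack)

Optimal: x = 7, y = 10
Binding: C1, C4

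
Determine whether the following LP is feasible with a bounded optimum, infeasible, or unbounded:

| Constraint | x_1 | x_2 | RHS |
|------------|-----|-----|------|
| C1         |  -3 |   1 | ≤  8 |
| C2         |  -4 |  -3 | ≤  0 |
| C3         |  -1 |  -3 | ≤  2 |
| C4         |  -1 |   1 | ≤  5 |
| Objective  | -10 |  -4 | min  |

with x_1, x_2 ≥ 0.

Unbounded (objective can decrease without bound)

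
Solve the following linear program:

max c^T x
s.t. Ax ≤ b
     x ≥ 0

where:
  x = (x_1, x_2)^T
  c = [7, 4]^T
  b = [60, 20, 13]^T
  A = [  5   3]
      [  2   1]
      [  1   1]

Evaluate the objective at each vertex of the feasible region:
  z(0, 0) = 0
  z(10, 0) = 70
  z(7, 6) = 73  ←
  z(0, 13) = 52
The maximum is at x_1 = 7, x_2 = 6.

x_1 = 7, x_2 = 6, z = 73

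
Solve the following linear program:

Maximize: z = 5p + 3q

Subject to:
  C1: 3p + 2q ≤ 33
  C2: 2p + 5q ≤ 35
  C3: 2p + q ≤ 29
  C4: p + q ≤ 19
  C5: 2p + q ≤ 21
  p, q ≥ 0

Evaluate the objective at each vertex of the feasible region:
  z(0, 0) = 0
  z(10.5, 0) = 52.5
  z(9, 3) = 54  ←
  z(8.636, 3.545) = 53.82
  z(0, 7) = 21
The maximum is at p = 9, q = 3.

p = 9, q = 3, z = 54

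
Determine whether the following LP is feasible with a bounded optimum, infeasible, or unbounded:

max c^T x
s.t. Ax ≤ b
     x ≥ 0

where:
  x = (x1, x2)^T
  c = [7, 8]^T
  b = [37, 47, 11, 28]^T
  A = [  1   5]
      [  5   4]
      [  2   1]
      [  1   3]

Feasible with a bounded optimal solution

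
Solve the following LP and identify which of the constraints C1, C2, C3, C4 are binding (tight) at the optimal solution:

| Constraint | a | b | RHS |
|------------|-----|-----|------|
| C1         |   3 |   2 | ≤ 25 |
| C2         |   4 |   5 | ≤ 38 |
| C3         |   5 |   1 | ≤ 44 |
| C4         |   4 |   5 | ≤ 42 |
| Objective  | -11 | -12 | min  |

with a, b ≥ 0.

At a = 7, b = 2, compute slack b - a·x for each constraint:
  C1: 25 − 25 = 0  (binding)
  C2: 38 − 38 = 0  (binding)
  C3: 44 − 37 = 7  (slack)
  C4: 42 − 38 = 4  (slack)

Optimal: a = 7, b = 2
Binding: C1, C2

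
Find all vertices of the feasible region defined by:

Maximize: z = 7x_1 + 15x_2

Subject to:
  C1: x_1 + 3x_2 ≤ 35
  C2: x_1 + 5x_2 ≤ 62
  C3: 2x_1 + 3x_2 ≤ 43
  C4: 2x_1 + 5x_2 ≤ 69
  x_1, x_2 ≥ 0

(0, 0), (21.5, 0), (8, 9), (0, 11.67)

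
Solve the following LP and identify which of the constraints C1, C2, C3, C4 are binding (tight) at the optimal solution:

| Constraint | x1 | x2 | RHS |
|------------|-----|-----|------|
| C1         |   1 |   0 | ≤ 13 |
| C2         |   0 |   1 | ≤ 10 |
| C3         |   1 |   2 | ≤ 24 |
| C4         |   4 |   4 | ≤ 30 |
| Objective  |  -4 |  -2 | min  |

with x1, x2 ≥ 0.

At x1 = 7.5, x2 = 0, compute slack b - a·x for each constraint:
  C1: 13 − 7.5 = 5.5  (slack)
  C2: 10 − 0 = 10  (slack)
  C3: 24 − 7.5 = 16.5  (slack)
  C4: 30 − 30 = 0  (binding)

Optimal: x1 = 7.5, x2 = 0
Binding: C4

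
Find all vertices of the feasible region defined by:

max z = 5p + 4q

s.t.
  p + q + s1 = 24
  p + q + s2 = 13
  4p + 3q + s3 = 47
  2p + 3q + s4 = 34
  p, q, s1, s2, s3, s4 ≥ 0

(0, 0), (11.75, 0), (8, 5), (5, 8), (0, 11.33)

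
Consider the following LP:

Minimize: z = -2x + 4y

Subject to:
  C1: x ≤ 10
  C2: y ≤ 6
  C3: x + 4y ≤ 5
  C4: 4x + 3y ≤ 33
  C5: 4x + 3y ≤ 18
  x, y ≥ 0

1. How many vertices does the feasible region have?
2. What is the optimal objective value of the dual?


1. 4
2. -9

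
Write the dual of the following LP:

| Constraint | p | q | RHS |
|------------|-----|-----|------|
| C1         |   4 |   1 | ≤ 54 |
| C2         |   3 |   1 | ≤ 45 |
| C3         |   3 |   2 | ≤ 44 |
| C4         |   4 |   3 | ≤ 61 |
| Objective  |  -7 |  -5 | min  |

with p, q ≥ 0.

Primal min cᵀx s.t. Ax ≤ b, x ≥ 0  →  Dual max −bᵀy s.t. Aᵀy ≥ −c, y ≥ 0.

Maximize: z = -54y1 - 45y2 - 44y3 - 61y4

Subject to:
  4y1 + 3y2 + 3y3 + 4y4 ≥ 7
  y1 + y2 + 2y3 + 3y4 ≥ 5
  y1, y2, y3, y4 ≥ 0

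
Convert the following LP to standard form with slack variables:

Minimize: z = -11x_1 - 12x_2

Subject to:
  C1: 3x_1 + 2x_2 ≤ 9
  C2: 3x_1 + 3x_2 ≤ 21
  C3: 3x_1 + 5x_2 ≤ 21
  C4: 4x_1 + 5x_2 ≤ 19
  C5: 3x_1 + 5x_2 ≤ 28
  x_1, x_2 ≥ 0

min z = -11x_1 - 12x_2

s.t.
  3x_1 + 2x_2 + s1 = 9
  3x_1 + 3x_2 + s2 = 21
  3x_1 + 5x_2 + s3 = 21
  4x_1 + 5x_2 + s4 = 19
  3x_1 + 5x_2 + s5 = 28
  x_1, x_2, s1, s2, s3, s4, s5 ≥ 0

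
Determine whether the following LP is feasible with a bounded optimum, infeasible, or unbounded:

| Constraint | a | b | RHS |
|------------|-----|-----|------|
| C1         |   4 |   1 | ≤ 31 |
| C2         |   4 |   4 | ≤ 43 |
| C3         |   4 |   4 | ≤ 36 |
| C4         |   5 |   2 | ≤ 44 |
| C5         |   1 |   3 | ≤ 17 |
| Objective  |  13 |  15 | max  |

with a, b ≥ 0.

Feasible with a bounded optimal solution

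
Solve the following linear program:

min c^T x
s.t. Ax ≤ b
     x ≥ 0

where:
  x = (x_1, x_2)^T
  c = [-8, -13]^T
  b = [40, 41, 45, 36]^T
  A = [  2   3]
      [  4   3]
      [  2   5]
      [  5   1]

Evaluate the objective at each vertex of the feasible region:
  z(0, 0) = 0
  z(7.2, 0) = -57.6
  z(6.091, 5.545) = -120.8
  z(5, 7) = -131  ←
  z(0, 9) = -117
The minimum is at x_1 = 5, x_2 = 7.

x_1 = 5, x_2 = 7, z = -131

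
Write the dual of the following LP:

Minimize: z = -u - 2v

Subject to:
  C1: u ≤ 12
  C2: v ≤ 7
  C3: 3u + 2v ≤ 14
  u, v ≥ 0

Primal min cᵀx s.t. Ax ≤ b, x ≥ 0  →  Dual max −bᵀy s.t. Aᵀy ≥ −c, y ≥ 0.

Maximize: z = -12y1 - 7y2 - 14y3

Subject to:
  y1 + 3y3 ≥ 1
  y2 + 2y3 ≥ 2
  y1, y2, y3 ≥ 0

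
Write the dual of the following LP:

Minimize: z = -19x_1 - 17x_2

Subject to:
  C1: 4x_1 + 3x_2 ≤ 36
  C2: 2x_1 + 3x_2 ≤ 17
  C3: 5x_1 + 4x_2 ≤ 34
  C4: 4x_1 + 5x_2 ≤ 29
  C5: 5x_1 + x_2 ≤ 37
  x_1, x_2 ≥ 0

Primal min cᵀx s.t. Ax ≤ b, x ≥ 0  →  Dual max −bᵀy s.t. Aᵀy ≥ −c, y ≥ 0.

Maximize: z = -36y1 - 17y2 - 34y3 - 29y4 - 37y5

Subject to:
  4y1 + 2y2 + 5y3 + 4y4 + 5y5 ≥ 19
  3y1 + 3y2 + 4y3 + 5y4 + y5 ≥ 17
  y1, y2, y3, y4, y5 ≥ 0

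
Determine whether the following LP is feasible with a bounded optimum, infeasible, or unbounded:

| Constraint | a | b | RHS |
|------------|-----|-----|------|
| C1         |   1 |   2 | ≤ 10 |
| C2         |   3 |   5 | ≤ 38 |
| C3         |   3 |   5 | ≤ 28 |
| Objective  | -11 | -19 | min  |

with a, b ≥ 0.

Feasible with a bounded optimal solution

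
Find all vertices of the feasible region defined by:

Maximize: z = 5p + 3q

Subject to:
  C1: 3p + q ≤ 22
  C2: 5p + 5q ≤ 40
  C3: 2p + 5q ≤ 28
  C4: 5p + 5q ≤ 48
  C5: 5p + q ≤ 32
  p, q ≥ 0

(0, 0), (6.4, 0), (6, 2), (4, 4), (0, 5.6)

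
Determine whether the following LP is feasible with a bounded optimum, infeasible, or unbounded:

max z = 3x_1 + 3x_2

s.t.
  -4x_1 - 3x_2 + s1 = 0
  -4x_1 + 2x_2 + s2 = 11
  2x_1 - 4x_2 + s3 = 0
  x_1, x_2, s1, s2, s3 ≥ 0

Unbounded (objective can increase without bound)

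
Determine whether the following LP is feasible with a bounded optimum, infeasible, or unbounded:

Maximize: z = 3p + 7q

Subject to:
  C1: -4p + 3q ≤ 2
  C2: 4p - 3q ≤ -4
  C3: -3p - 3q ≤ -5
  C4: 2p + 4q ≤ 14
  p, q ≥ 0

Infeasible (no feasible solution exists)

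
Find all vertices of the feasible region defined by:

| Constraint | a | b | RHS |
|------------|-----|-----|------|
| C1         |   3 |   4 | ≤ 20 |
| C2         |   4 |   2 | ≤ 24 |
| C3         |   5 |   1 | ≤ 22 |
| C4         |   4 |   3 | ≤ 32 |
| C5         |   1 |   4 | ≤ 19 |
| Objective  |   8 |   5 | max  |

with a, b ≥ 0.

(0, 0), (4.4, 0), (4, 2), (0.5, 4.625), (0, 4.75)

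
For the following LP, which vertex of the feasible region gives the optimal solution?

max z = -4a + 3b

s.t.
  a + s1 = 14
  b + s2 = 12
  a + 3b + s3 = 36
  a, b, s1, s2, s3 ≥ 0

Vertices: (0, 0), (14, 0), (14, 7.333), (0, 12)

Evaluate the objective at each vertex of the feasible region:
  z(0, 0) = 0
  z(14, 0) = -56
  z(14, 7.333) = -34
  z(0, 12) = 36  ←
The maximum is at a = 0, b = 12.

(0, 12)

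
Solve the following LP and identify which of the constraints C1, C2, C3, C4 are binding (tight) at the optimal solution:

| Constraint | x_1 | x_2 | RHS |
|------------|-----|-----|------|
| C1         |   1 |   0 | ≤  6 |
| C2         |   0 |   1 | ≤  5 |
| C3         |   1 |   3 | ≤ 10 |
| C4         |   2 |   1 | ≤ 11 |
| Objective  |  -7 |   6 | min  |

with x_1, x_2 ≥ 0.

At x_1 = 5.5, x_2 = 0, compute slack b - a·x for each constraint:
  C1: 6 − 5.5 = 0.5  (slack)
  C2: 5 − 0 = 5  (slack)
  C3: 10 − 5.5 = 4.5  (slack)
  C4: 11 − 11 = 0  (binding)

Optimal: x_1 = 5.5, x_2 = 0
Binding: C4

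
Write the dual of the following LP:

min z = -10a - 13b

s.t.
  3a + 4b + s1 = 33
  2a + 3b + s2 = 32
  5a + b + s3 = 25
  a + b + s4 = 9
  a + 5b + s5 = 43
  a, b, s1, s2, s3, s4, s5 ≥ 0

Primal min cᵀx s.t. Ax ≤ b, x ≥ 0  →  Dual max −bᵀy s.t. Aᵀy ≥ −c, y ≥ 0.

Maximize: z = -33y1 - 32y2 - 25y3 - 9y4 - 43y5

Subject to:
  3y1 + 2y2 + 5y3 + y4 + y5 ≥ 10
  4y1 + 3y2 + y3 + y4 + 5y5 ≥ 13
  y1, y2, y3, y4, y5 ≥ 0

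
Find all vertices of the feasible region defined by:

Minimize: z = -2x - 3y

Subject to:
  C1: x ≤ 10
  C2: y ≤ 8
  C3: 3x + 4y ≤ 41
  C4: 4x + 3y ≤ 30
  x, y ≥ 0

(0, 0), (7.5, 0), (1.5, 8), (0, 8)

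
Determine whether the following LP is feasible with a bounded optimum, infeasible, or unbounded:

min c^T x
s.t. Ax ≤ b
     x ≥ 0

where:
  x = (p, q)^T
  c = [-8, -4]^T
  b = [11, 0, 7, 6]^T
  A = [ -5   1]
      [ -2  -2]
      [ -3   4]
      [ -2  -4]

Unbounded (objective can decrease without bound)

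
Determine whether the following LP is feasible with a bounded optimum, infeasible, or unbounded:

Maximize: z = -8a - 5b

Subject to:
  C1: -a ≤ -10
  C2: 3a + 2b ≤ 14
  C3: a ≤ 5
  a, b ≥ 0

Infeasible (no feasible solution exists)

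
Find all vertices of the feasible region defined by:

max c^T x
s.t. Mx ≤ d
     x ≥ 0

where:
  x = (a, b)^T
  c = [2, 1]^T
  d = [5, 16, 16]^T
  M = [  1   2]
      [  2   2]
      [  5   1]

(0, 0), (3.2, 0), (3, 1), (0, 2.5)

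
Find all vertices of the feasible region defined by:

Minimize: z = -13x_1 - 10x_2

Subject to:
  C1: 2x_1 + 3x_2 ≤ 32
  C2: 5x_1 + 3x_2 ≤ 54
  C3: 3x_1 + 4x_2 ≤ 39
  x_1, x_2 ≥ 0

(0, 0), (10.8, 0), (9, 3), (0, 9.75)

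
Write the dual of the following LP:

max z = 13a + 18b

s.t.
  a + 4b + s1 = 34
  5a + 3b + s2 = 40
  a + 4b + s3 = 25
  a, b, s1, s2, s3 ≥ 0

Primal max cᵀx s.t. Ax ≤ b, x ≥ 0  →  Dual min bᵀy s.t. Aᵀy ≥ c, y ≥ 0.

Minimize: z = 34y1 + 40y2 + 25y3

Subject to:
  y1 + 5y2 + y3 ≥ 13
  4y1 + 3y2 + 4y3 ≥ 18
  y1, y2, y3 ≥ 0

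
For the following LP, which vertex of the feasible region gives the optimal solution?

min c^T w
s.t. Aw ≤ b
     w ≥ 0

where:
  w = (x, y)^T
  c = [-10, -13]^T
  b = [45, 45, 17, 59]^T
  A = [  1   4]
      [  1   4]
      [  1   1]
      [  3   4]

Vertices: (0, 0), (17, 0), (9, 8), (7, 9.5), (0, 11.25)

Evaluate the objective at each vertex of the feasible region:
  z(0, 0) = 0
  z(17, 0) = -170
  z(9, 8) = -194  ←
  z(7, 9.5) = -193.5
  z(0, 11.25) = -146.2
The minimum is at x = 9, y = 8.

(9, 8)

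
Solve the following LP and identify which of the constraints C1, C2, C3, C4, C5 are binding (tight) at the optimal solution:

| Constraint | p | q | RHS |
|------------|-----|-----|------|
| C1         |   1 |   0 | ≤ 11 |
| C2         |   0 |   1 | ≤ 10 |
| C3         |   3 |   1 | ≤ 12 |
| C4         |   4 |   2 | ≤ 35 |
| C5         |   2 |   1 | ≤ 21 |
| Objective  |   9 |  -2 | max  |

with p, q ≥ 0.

At p = 4, q = 0, compute slack b - a·x for each constraint:
  C1: 11 − 4 = 7  (slack)
  C2: 10 − 0 = 10  (slack)
  C3: 12 − 12 = 0  (binding)
  C4: 35 − 16 = 19  (slack)
  C5: 21 − 8 = 13  (slack)

Optimal: p = 4, q = 0
Binding: C3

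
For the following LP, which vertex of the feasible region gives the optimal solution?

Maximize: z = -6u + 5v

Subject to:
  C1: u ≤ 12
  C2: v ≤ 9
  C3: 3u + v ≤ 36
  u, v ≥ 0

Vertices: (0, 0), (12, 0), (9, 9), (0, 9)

Evaluate the objective at each vertex of the feasible region:
  z(0, 0) = 0
  z(12, 0) = -72
  z(9, 9) = -9
  z(0, 9) = 45  ←
The maximum is at u = 0, v = 9.

(0, 9)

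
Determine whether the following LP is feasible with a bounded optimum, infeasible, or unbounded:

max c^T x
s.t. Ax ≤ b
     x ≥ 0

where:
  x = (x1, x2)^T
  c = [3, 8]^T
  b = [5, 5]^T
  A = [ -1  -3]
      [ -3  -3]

Unbounded (objective can increase without bound)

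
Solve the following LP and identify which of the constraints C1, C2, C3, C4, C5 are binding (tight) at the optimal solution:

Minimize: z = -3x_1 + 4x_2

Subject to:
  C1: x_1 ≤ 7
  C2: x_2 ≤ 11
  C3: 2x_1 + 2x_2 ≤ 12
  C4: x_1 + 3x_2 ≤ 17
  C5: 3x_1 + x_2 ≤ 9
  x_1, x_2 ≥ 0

At x_1 = 3, x_2 = 0, compute slack b - a·x for each constraint:
  C1: 7 − 3 = 4  (slack)
  C2: 11 − 0 = 11  (slack)
  C3: 12 − 6 = 6  (slack)
  C4: 17 − 3 = 14  (slack)
  C5: 9 − 9 = 0  (binding)

Optimal: x_1 = 3, x_2 = 0
Binding: C5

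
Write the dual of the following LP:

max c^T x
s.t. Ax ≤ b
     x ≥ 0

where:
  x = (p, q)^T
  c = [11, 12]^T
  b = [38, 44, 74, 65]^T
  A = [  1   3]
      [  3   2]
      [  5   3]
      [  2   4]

Primal max cᵀx s.t. Ax ≤ b, x ≥ 0  →  Dual min bᵀy s.t. Aᵀy ≥ c, y ≥ 0.

Minimize: z = 38y1 + 44y2 + 74y3 + 65y4

Subject to:
  y1 + 3y2 + 5y3 + 2y4 ≥ 11
  3y1 + 2y2 + 3y3 + 4y4 ≥ 12
  y1, y2, y3, y4 ≥ 0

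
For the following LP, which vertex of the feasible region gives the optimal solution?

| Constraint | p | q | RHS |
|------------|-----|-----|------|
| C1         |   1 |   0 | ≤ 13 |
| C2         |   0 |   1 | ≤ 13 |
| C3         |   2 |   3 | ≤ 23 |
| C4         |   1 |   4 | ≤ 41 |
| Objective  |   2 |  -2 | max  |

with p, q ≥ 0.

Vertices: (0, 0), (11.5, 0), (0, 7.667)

Evaluate the objective at each vertex of the feasible region:
  z(0, 0) = 0
  z(11.5, 0) = 23  ←
  z(0, 7.667) = -15.33
The maximum is at p = 11.5, q = 0.

(11.5, 0)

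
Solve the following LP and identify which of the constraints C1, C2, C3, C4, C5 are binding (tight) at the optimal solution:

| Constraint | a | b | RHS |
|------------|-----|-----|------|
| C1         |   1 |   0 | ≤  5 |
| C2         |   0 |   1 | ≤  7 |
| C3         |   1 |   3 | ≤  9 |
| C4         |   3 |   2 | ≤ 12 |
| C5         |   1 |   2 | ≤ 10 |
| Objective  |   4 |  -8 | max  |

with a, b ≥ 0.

At a = 4, b = 0, compute slack b - a·x for each constraint:
  C1: 5 − 4 = 1  (slack)
  C2: 7 − 0 = 7  (slack)
  C3: 9 − 4 = 5  (slack)
  C4: 12 − 12 = 0  (binding)
  C5: 10 − 4 = 6  (slack)

Optimal: a = 4, b = 0
Binding: C4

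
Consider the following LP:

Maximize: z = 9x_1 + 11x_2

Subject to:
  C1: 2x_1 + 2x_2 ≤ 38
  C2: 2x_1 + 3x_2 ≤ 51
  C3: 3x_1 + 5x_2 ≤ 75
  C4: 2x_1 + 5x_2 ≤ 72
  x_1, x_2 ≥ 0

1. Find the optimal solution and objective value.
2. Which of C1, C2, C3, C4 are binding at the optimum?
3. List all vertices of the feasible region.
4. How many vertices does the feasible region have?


1. x_1 = 10, x_2 = 9, z = 189
2. C1, C3
3. (0, 0), (19, 0), (10, 9), (3, 13.2), (0, 14.4)
4. 5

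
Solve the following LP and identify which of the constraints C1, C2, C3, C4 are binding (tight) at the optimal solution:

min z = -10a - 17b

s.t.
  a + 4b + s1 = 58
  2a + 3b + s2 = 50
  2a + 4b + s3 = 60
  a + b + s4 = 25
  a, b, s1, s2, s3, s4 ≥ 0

At a = 10, b = 10, compute slack b - a·x for each constraint:
  C1: 58 − 50 = 8  (slack)
  C2: 50 − 50 = 0  (binding)
  C3: 60 − 60 = 0  (binding)
  C4: 25 − 20 = 5  (slack)

Optimal: a = 10, b = 10
Binding: C2, C3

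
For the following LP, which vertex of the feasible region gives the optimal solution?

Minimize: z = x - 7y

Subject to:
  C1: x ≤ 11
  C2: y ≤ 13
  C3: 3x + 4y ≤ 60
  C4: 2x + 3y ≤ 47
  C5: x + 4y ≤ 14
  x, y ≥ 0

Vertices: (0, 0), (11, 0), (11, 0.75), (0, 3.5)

Evaluate the objective at each vertex of the feasible region:
  z(0, 0) = 0
  z(11, 0) = 11
  z(11, 0.75) = 5.75
  z(0, 3.5) = -24.5  ←
The minimum is at x = 0, y = 3.5.

(0, 3.5)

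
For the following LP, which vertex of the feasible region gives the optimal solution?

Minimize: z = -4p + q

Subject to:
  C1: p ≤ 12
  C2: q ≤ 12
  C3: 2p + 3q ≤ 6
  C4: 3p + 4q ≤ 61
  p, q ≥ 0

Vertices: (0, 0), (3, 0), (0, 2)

Evaluate the objective at each vertex of the feasible region:
  z(0, 0) = 0
  z(3, 0) = -12  ←
  z(0, 2) = 2
The minimum is at p = 3, q = 0.

(3, 0)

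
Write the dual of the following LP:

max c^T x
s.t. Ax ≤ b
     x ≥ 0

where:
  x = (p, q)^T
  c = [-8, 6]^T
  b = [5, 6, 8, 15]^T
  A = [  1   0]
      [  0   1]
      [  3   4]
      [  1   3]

Primal max cᵀx s.t. Ax ≤ b, x ≥ 0  →  Dual min bᵀy s.t. Aᵀy ≥ c, y ≥ 0.

Minimize: z = 5y1 + 6y2 + 8y3 + 15y4

Subject to:
  y1 + 3y3 + y4 ≥ -8
  y2 + 4y3 + 3y4 ≥ 6
  y1, y2, y3, y4 ≥ 0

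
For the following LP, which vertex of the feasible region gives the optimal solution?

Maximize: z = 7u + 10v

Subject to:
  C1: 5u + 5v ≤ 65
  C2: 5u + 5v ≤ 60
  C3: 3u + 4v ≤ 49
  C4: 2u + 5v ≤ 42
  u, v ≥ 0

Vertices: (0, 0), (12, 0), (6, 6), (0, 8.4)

Evaluate the objective at each vertex of the feasible region:
  z(0, 0) = 0
  z(12, 0) = 84
  z(6, 6) = 102  ←
  z(0, 8.4) = 84
The maximum is at u = 6, v = 6.

(6, 6)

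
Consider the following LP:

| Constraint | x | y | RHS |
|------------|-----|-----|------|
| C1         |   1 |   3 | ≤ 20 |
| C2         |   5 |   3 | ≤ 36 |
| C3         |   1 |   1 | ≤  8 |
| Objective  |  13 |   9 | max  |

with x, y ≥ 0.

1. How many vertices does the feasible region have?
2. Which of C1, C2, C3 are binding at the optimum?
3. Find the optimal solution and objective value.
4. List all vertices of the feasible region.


1. 5
2. C2, C3
3. x = 6, y = 2, z = 96
4. (0, 0), (7.2, 0), (6, 2), (2, 6), (0, 6.667)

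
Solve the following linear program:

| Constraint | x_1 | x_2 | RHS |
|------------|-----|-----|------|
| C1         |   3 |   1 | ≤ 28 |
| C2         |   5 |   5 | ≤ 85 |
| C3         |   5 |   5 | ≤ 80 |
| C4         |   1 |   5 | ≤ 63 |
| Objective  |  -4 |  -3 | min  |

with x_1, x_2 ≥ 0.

Evaluate the objective at each vertex of the feasible region:
  z(0, 0) = 0
  z(9.333, 0) = -37.33
  z(6, 10) = -54  ←
  z(4.25, 11.75) = -52.25
  z(0, 12.6) = -37.8
The minimum is at x_1 = 6, x_2 = 10.

x_1 = 6, x_2 = 10, z = -54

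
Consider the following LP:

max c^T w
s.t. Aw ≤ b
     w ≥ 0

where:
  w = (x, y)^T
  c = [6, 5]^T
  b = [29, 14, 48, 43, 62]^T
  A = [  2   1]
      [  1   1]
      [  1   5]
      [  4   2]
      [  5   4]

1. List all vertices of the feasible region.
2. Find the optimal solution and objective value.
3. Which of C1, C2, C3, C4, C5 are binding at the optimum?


1. (0, 0), (10.75, 0), (8, 5.5), (6, 8), (5.5, 8.5), (0, 9.6)
2. x = 6, y = 8, z = 76
3. C2, C5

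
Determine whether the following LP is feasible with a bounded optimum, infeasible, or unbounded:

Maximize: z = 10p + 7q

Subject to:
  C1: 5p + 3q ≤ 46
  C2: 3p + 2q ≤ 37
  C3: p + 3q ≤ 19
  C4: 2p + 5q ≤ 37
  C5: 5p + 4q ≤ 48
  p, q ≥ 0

Feasible with a bounded optimal solution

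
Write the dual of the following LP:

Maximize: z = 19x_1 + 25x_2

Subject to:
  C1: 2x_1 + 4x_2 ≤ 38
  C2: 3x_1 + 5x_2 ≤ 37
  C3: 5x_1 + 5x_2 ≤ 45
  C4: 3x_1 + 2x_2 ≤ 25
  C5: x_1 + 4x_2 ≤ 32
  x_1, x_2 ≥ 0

Primal max cᵀx s.t. Ax ≤ b, x ≥ 0  →  Dual min bᵀy s.t. Aᵀy ≥ c, y ≥ 0.

Minimize: z = 38y1 + 37y2 + 45y3 + 25y4 + 32y5

Subject to:
  2y1 + 3y2 + 5y3 + 3y4 + y5 ≥ 19
  4y1 + 5y2 + 5y3 + 2y4 + 4y5 ≥ 25
  y1, y2, y3, y4, y5 ≥ 0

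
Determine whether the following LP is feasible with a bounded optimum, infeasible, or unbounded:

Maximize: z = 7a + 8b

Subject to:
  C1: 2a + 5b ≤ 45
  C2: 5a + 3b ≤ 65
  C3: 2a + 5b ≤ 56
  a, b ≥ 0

Feasible with a bounded optimal solution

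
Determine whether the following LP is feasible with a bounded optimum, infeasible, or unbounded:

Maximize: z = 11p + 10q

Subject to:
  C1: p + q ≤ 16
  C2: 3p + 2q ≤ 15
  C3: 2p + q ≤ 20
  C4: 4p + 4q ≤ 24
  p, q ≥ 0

Feasible with a bounded optimal solution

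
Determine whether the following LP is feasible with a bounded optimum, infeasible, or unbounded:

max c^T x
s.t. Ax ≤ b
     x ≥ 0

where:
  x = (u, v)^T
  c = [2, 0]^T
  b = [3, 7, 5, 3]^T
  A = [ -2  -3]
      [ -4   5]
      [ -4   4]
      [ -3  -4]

Unbounded (objective can increase without bound)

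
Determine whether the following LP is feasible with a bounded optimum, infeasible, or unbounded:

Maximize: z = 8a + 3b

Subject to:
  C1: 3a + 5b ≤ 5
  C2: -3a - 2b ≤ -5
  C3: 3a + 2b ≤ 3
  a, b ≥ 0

Infeasible (no feasible solution exists)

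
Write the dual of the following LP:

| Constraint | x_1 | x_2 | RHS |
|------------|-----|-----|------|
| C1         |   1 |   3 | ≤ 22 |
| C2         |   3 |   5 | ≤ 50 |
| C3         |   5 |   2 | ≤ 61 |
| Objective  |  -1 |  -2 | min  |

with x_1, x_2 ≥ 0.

Primal min cᵀx s.t. Ax ≤ b, x ≥ 0  →  Dual max −bᵀy s.t. Aᵀy ≥ −c, y ≥ 0.

Maximize: z = -22y1 - 50y2 - 61y3

Subject to:
  y1 + 3y2 + 5y3 ≥ 1
  3y1 + 5y2 + 2y3 ≥ 2
  y1, y2, y3 ≥ 0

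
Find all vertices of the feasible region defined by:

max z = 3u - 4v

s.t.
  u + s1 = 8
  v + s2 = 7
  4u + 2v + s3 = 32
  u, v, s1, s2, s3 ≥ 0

(0, 0), (8, 0), (4.5, 7), (0, 7)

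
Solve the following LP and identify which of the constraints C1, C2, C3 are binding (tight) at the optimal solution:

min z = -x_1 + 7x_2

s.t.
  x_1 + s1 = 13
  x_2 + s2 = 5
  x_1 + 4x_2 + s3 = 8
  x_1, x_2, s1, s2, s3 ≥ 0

At x_1 = 8, x_2 = 0, compute slack b - a·x for each constraint:
  C1: 13 − 8 = 5  (slack)
  C2: 5 − 0 = 5  (slack)
  C3: 8 − 8 = 0  (binding)

Optimal: x_1 = 8, x_2 = 0
Binding: C3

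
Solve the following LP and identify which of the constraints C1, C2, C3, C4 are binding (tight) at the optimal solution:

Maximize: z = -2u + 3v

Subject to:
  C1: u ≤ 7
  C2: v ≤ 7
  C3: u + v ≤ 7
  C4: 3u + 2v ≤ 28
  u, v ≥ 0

At u = 0, v = 7, compute slack b - a·x for each constraint:
  C1: 7 − 0 = 7  (slack)
  C2: 7 − 7 = 0  (binding)
  C3: 7 − 7 = 0  (binding)
  C4: 28 − 14 = 14  (slack)

Optimal: u = 0, v = 7
Binding: C2, C3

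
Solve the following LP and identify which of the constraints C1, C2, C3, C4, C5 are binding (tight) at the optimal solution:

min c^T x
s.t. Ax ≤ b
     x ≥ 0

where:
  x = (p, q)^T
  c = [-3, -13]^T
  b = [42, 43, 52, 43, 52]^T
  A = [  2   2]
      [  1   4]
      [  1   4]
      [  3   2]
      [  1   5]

At p = 7, q = 9, compute slack b - a·x for each constraint:
  C1: 42 − 32 = 10  (slack)
  C2: 43 − 43 = 0  (binding)
  C3: 52 − 43 = 9  (slack)
  C4: 43 − 39 = 4  (slack)
  C5: 52 − 52 = 0  (binding)

Optimal: p = 7, q = 9
Binding: C2, C5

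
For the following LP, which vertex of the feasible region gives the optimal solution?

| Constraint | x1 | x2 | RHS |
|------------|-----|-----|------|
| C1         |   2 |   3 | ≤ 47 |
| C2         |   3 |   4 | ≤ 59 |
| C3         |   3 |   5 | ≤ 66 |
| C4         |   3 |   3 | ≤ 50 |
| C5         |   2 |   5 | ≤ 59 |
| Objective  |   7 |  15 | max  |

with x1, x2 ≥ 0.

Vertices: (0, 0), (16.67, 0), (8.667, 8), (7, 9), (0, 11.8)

Evaluate the objective at each vertex of the feasible region:
  z(0, 0) = 0
  z(16.67, 0) = 116.7
  z(8.667, 8) = 180.7
  z(7, 9) = 184  ←
  z(0, 11.8) = 177
The maximum is at x1 = 7, x2 = 9.

(7, 9)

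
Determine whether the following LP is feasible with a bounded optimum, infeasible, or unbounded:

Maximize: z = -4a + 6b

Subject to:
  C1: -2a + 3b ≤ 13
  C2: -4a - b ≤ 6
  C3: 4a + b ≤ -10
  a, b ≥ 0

Infeasible (no feasible solution exists)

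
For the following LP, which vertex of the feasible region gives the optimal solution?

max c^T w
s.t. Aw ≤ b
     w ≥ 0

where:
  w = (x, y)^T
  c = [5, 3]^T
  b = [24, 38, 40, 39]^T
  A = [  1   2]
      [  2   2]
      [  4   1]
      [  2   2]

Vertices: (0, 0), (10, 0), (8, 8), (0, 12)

Evaluate the objective at each vertex of the feasible region:
  z(0, 0) = 0
  z(10, 0) = 50
  z(8, 8) = 64  ←
  z(0, 12) = 36
The maximum is at x = 8, y = 8.

(8, 8)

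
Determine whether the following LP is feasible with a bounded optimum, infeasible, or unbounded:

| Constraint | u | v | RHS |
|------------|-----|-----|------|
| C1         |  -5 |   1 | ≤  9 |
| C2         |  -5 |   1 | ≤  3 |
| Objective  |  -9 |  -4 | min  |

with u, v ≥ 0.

Unbounded (objective can decrease without bound)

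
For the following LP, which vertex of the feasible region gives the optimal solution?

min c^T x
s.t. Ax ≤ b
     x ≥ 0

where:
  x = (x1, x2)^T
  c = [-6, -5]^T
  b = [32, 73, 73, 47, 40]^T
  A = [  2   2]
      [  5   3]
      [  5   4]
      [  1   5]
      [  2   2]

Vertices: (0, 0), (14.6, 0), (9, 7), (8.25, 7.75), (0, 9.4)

Evaluate the objective at each vertex of the feasible region:
  z(0, 0) = 0
  z(14.6, 0) = -87.6
  z(9, 7) = -89  ←
  z(8.25, 7.75) = -88.25
  z(0, 9.4) = -47
The minimum is at x1 = 9, x2 = 7.

(9, 7)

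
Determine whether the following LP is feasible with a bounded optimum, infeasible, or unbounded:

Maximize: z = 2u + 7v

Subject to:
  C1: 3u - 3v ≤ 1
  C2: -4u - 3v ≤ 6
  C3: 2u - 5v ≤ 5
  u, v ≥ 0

Unbounded (objective can increase without bound)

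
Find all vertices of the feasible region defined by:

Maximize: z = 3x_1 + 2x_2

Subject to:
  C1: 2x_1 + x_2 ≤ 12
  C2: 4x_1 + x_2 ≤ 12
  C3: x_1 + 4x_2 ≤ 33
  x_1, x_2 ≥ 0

(0, 0), (3, 0), (1, 8), (0, 8.25)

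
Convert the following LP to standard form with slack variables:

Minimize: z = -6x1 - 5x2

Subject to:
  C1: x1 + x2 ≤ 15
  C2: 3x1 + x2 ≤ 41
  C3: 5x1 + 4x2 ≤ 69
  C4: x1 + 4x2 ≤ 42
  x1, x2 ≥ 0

min z = -6x1 - 5x2

s.t.
  x1 + x2 + s1 = 15
  3x1 + x2 + s2 = 41
  5x1 + 4x2 + s3 = 69
  x1 + 4x2 + s4 = 42
  x1, x2, s1, s2, s3, s4 ≥ 0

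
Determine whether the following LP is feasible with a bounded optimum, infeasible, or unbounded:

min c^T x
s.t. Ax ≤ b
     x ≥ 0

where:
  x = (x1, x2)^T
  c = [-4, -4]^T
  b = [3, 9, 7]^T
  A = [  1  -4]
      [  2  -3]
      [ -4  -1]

Unbounded (objective can decrease without bound)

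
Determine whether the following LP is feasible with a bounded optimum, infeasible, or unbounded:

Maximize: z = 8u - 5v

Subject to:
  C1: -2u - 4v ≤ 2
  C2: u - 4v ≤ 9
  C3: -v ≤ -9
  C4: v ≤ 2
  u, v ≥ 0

Infeasible (no feasible solution exists)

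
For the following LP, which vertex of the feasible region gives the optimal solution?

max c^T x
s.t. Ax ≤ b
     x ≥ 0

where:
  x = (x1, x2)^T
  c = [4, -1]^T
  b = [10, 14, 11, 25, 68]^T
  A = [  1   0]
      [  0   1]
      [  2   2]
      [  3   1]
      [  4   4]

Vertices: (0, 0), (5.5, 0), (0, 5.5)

Evaluate the objective at each vertex of the feasible region:
  z(0, 0) = 0
  z(5.5, 0) = 22  ←
  z(0, 5.5) = -5.5
The maximum is at x1 = 5.5, x2 = 0.

(5.5, 0)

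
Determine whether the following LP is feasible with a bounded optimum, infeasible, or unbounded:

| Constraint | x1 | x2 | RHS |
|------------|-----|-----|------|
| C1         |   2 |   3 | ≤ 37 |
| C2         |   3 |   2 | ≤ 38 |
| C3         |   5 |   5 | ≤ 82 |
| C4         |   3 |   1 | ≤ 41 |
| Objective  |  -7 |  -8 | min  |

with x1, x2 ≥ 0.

Feasible with a bounded optimal solution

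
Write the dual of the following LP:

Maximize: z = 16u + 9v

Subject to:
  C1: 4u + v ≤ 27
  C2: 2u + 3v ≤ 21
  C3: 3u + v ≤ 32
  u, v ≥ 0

Primal max cᵀx s.t. Ax ≤ b, x ≥ 0  →  Dual min bᵀy s.t. Aᵀy ≥ c, y ≥ 0.

Minimize: z = 27y1 + 21y2 + 32y3

Subject to:
  4y1 + 2y2 + 3y3 ≥ 16
  y1 + 3y2 + y3 ≥ 9
  y1, y2, y3 ≥ 0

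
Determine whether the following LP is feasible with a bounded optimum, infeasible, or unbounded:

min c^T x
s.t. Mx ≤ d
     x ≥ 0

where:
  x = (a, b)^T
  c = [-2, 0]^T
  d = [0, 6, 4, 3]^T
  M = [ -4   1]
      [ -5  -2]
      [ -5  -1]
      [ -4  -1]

Unbounded (objective can decrease without bound)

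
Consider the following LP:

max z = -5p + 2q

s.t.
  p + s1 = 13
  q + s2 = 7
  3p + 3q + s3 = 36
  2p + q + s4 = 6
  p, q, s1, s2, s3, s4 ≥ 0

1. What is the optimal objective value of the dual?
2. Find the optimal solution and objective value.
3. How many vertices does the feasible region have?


1. 12
2. p = 0, q = 6, z = 12
3. 3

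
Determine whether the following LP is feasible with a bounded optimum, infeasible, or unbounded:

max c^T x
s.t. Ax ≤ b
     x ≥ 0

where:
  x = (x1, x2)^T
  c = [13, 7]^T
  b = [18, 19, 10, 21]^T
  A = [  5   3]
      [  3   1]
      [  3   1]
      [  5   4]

Feasible with a bounded optimal solution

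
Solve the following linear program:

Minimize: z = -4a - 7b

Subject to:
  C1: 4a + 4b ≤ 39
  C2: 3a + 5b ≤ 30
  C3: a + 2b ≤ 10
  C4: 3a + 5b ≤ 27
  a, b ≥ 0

Evaluate the objective at each vertex of the feasible region:
  z(0, 0) = 0
  z(9, 0) = -36
  z(4, 3) = -37  ←
  z(0, 5) = -35
The minimum is at a = 4, b = 3.

a = 4, b = 3, z = -37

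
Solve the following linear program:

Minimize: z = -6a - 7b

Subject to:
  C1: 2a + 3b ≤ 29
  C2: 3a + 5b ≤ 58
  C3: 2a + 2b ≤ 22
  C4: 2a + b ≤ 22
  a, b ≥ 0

Evaluate the objective at each vertex of the feasible region:
  z(0, 0) = 0
  z(11, 0) = -66
  z(4, 7) = -73  ←
  z(0, 9.667) = -67.67
The minimum is at a = 4, b = 7.

a = 4, b = 7, z = -73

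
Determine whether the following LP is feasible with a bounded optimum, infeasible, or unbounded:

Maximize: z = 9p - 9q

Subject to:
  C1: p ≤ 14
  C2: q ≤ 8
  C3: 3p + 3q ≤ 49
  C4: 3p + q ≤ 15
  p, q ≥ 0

Feasible with a bounded optimal solution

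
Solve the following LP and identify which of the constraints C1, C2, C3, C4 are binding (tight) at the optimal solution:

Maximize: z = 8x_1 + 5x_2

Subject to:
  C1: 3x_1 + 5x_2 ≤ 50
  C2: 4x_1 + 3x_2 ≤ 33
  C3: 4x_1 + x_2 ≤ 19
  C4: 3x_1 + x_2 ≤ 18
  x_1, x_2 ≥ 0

At x_1 = 3, x_2 = 7, compute slack b - a·x for each constraint:
  C1: 50 − 44 = 6  (slack)
  C2: 33 − 33 = 0  (binding)
  C3: 19 − 19 = 0  (binding)
  C4: 18 − 16 = 2  (slack)

Optimal: x_1 = 3, x_2 = 7
Binding: C2, C3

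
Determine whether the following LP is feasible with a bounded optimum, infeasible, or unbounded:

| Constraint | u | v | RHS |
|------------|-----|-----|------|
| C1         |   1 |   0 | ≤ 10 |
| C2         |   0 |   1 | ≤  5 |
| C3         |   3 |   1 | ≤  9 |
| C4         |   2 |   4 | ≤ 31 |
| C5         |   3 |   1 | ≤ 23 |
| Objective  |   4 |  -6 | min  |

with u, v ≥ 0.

Feasible with a bounded optimal solution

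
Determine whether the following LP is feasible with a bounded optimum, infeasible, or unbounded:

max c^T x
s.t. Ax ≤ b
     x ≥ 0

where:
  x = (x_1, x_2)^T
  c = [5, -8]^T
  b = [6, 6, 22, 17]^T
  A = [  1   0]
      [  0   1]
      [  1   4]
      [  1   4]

Feasible with a bounded optimal solution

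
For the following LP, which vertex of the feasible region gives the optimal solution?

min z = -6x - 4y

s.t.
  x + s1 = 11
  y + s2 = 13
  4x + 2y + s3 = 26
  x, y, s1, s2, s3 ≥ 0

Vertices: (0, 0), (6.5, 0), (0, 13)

Evaluate the objective at each vertex of the feasible region:
  z(0, 0) = 0
  z(6.5, 0) = -39
  z(0, 13) = -52  ←
The minimum is at x = 0, y = 13.

(0, 13)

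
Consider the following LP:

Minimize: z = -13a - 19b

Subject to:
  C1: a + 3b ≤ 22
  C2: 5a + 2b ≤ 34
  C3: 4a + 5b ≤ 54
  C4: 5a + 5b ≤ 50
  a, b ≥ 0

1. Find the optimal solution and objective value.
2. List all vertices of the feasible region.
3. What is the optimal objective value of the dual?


1. a = 4, b = 6, z = -166
2. (0, 0), (6.8, 0), (4.667, 5.333), (4, 6), (0, 7.333)
3. -166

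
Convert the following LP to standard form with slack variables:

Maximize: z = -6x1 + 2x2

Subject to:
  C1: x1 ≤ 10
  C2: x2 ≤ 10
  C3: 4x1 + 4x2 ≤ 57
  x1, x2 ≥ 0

max z = -6x1 + 2x2

s.t.
  x1 + s1 = 10
  x2 + s2 = 10
  4x1 + 4x2 + s3 = 57
  x1, x2, s1, s2, s3 ≥ 0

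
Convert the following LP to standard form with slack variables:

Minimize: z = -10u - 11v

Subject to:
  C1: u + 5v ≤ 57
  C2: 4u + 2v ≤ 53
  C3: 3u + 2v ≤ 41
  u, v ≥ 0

min z = -10u - 11v

s.t.
  u + 5v + s1 = 57
  4u + 2v + s2 = 53
  3u + 2v + s3 = 41
  u, v, s1, s2, s3 ≥ 0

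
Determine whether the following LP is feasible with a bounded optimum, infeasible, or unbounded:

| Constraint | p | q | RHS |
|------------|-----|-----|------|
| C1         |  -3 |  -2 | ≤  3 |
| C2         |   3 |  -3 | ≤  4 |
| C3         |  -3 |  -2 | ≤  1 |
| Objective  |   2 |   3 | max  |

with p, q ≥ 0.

Unbounded (objective can increase without bound)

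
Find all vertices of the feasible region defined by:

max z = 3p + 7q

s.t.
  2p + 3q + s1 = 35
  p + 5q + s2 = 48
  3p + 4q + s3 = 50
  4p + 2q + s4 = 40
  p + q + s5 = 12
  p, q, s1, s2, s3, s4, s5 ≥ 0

(0, 0), (10, 0), (8, 4), (3, 9), (0, 9.6)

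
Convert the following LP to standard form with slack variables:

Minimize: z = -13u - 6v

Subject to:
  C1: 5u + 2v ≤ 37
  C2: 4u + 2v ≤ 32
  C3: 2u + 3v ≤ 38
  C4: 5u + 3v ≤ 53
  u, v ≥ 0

min z = -13u - 6v

s.t.
  5u + 2v + s1 = 37
  4u + 2v + s2 = 32
  2u + 3v + s3 = 38
  5u + 3v + s4 = 53
  u, v, s1, s2, s3, s4 ≥ 0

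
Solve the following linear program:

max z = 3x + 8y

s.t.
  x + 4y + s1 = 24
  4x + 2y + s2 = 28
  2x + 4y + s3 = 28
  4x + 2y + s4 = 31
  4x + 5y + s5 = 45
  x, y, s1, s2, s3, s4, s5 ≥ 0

Evaluate the objective at each vertex of the feasible region:
  z(0, 0) = 0
  z(7, 0) = 21
  z(4.667, 4.667) = 51.33
  z(4, 5) = 52  ←
  z(0, 6) = 48
The maximum is at x = 4, y = 5.

x = 4, y = 5, z = 52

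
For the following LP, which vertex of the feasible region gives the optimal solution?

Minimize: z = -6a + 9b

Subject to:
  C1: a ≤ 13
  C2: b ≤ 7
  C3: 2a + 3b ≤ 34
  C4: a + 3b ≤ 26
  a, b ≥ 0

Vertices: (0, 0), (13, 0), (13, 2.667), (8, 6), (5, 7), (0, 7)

Evaluate the objective at each vertex of the feasible region:
  z(0, 0) = 0
  z(13, 0) = -78  ←
  z(13, 2.667) = -54
  z(8, 6) = 6
  z(5, 7) = 33
  z(0, 7) = 63
The minimum is at a = 13, b = 0.

(13, 0)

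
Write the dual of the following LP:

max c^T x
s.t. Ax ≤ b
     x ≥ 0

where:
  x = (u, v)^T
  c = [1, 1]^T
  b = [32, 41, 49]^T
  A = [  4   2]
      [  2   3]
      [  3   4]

Primal max cᵀx s.t. Ax ≤ b, x ≥ 0  →  Dual min bᵀy s.t. Aᵀy ≥ c, y ≥ 0.

Minimize: z = 32y1 + 41y2 + 49y3

Subject to:
  4y1 + 2y2 + 3y3 ≥ 1
  2y1 + 3y2 + 4y3 ≥ 1
  y1, y2, y3 ≥ 0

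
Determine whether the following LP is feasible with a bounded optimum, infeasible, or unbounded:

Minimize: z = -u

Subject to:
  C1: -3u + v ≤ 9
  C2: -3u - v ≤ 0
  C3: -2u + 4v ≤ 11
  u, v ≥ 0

Unbounded (objective can decrease without bound)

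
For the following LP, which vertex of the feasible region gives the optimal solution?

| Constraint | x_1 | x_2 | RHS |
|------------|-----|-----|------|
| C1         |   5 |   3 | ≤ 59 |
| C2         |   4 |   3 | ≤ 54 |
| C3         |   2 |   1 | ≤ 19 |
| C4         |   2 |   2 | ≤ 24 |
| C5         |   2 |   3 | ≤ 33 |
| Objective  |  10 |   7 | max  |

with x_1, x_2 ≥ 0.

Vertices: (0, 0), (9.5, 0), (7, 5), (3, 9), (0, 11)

Evaluate the objective at each vertex of the feasible region:
  z(0, 0) = 0
  z(9.5, 0) = 95
  z(7, 5) = 105  ←
  z(3, 9) = 93
  z(0, 11) = 77
The maximum is at x_1 = 7, x_2 = 5.

(7, 5)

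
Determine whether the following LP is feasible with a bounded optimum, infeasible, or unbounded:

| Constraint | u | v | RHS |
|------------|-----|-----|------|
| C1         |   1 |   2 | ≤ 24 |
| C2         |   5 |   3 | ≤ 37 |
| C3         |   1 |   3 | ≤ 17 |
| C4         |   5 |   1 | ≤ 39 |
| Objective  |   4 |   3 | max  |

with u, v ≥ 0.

Feasible with a bounded optimal solution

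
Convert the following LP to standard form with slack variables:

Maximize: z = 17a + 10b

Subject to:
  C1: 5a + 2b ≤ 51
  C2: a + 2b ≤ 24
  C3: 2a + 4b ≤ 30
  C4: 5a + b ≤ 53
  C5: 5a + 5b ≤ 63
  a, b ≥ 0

max z = 17a + 10b

s.t.
  5a + 2b + s1 = 51
  a + 2b + s2 = 24
  2a + 4b + s3 = 30
  5a + b + s4 = 53
  5a + 5b + s5 = 63
  a, b, s1, s2, s3, s4, s5 ≥ 0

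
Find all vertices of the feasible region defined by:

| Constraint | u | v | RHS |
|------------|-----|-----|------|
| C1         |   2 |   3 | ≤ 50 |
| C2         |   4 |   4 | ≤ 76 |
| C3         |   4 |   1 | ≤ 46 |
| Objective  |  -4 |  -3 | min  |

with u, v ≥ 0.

(0, 0), (11.5, 0), (9, 10), (7, 12), (0, 16.67)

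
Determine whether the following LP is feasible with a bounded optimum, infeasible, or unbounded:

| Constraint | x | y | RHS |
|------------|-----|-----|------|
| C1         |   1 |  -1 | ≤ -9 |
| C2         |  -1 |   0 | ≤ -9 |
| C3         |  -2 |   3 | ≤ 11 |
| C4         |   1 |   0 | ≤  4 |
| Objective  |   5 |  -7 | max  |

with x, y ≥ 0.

Infeasible (no feasible solution exists)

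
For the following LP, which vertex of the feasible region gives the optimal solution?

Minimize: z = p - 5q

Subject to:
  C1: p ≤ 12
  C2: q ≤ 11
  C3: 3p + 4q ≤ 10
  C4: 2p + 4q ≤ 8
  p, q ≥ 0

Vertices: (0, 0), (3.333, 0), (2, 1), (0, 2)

Evaluate the objective at each vertex of the feasible region:
  z(0, 0) = 0
  z(3.333, 0) = 3.333
  z(2, 1) = -3
  z(0, 2) = -10  ←
The minimum is at p = 0, q = 2.

(0, 2)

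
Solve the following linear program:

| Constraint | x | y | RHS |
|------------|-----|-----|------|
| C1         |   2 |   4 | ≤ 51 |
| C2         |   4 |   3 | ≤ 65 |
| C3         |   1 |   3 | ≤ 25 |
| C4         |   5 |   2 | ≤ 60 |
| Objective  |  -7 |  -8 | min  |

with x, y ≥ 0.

Evaluate the objective at each vertex of the feasible region:
  z(0, 0) = 0
  z(12, 0) = -84
  z(10, 5) = -110  ←
  z(0, 8.333) = -66.67
The minimum is at x = 10, y = 5.

x = 10, y = 5, z = -110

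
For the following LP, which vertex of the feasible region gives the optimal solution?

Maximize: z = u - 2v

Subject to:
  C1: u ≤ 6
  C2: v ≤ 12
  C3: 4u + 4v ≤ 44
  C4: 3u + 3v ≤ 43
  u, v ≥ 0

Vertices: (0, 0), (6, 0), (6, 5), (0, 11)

Evaluate the objective at each vertex of the feasible region:
  z(0, 0) = 0
  z(6, 0) = 6  ←
  z(6, 5) = -4
  z(0, 11) = -22
The maximum is at u = 6, v = 0.

(6, 0)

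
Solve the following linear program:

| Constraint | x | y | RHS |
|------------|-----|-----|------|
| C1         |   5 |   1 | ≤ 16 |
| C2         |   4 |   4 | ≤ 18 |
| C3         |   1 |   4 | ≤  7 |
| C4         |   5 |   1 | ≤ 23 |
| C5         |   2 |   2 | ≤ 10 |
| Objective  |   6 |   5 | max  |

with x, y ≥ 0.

Evaluate the objective at each vertex of the feasible region:
  z(0, 0) = 0
  z(3.2, 0) = 19.2
  z(3, 1) = 23  ←
  z(0, 1.75) = 8.75
The maximum is at x = 3, y = 1.

x = 3, y = 1, z = 23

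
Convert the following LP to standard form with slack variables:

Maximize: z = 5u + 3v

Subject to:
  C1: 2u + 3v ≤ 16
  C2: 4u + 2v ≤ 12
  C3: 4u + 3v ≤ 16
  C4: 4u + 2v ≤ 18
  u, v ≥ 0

max z = 5u + 3v

s.t.
  2u + 3v + s1 = 16
  4u + 2v + s2 = 12
  4u + 3v + s3 = 16
  4u + 2v + s4 = 18
  u, v, s1, s2, s3, s4 ≥ 0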